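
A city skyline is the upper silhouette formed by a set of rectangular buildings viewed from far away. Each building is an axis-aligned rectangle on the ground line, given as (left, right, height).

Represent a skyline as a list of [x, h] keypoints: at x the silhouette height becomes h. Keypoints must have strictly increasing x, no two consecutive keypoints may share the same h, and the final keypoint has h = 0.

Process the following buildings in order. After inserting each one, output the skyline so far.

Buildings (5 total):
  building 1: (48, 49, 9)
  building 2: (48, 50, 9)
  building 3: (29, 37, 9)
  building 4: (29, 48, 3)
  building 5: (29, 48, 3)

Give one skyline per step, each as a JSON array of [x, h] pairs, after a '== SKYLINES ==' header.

== SKYLINES ==
[[48,9],[49,0]]
[[48,9],[50,0]]
[[29,9],[37,0],[48,9],[50,0]]
[[29,9],[37,3],[48,9],[50,0]]
[[29,9],[37,3],[48,9],[50,0]]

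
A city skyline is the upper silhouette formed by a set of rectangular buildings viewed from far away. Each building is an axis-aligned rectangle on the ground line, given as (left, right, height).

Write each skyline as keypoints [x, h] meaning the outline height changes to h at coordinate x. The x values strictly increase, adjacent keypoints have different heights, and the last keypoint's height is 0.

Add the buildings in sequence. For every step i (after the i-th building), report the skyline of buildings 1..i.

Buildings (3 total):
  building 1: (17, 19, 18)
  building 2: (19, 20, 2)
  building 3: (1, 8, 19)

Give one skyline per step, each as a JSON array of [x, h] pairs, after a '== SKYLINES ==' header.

== SKYLINES ==
[[17,18],[19,0]]
[[17,18],[19,2],[20,0]]
[[1,19],[8,0],[17,18],[19,2],[20,0]]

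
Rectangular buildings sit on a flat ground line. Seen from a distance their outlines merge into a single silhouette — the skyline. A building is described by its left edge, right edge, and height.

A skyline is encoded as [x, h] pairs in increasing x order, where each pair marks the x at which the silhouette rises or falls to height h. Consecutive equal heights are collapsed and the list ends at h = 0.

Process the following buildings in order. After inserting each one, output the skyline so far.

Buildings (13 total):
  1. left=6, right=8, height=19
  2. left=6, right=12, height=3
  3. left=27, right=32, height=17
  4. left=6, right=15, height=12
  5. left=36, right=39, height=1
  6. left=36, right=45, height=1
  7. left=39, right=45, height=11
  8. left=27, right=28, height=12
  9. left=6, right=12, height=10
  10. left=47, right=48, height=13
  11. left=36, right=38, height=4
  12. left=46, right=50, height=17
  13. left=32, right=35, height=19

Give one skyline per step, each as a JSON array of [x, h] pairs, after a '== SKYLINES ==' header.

== SKYLINES ==
[[6,19],[8,0]]
[[6,19],[8,3],[12,0]]
[[6,19],[8,3],[12,0],[27,17],[32,0]]
[[6,19],[8,12],[15,0],[27,17],[32,0]]
[[6,19],[8,12],[15,0],[27,17],[32,0],[36,1],[39,0]]
[[6,19],[8,12],[15,0],[27,17],[32,0],[36,1],[45,0]]
[[6,19],[8,12],[15,0],[27,17],[32,0],[36,1],[39,11],[45,0]]
[[6,19],[8,12],[15,0],[27,17],[32,0],[36,1],[39,11],[45,0]]
[[6,19],[8,12],[15,0],[27,17],[32,0],[36,1],[39,11],[45,0]]
[[6,19],[8,12],[15,0],[27,17],[32,0],[36,1],[39,11],[45,0],[47,13],[48,0]]
[[6,19],[8,12],[15,0],[27,17],[32,0],[36,4],[38,1],[39,11],[45,0],[47,13],[48,0]]
[[6,19],[8,12],[15,0],[27,17],[32,0],[36,4],[38,1],[39,11],[45,0],[46,17],[50,0]]
[[6,19],[8,12],[15,0],[27,17],[32,19],[35,0],[36,4],[38,1],[39,11],[45,0],[46,17],[50,0]]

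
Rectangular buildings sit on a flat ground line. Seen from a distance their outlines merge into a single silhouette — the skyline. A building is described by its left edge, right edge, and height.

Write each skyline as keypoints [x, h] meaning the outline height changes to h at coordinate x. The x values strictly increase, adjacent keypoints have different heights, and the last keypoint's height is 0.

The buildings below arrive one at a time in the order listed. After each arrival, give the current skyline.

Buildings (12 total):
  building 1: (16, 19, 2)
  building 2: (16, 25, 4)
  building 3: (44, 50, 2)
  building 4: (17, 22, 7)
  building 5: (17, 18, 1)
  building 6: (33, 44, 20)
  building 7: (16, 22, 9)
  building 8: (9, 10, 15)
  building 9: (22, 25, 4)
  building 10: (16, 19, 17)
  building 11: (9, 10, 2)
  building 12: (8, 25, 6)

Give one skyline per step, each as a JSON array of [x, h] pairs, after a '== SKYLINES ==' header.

== SKYLINES ==
[[16,2],[19,0]]
[[16,4],[25,0]]
[[16,4],[25,0],[44,2],[50,0]]
[[16,4],[17,7],[22,4],[25,0],[44,2],[50,0]]
[[16,4],[17,7],[22,4],[25,0],[44,2],[50,0]]
[[16,4],[17,7],[22,4],[25,0],[33,20],[44,2],[50,0]]
[[16,9],[22,4],[25,0],[33,20],[44,2],[50,0]]
[[9,15],[10,0],[16,9],[22,4],[25,0],[33,20],[44,2],[50,0]]
[[9,15],[10,0],[16,9],[22,4],[25,0],[33,20],[44,2],[50,0]]
[[9,15],[10,0],[16,17],[19,9],[22,4],[25,0],[33,20],[44,2],[50,0]]
[[9,15],[10,0],[16,17],[19,9],[22,4],[25,0],[33,20],[44,2],[50,0]]
[[8,6],[9,15],[10,6],[16,17],[19,9],[22,6],[25,0],[33,20],[44,2],[50,0]]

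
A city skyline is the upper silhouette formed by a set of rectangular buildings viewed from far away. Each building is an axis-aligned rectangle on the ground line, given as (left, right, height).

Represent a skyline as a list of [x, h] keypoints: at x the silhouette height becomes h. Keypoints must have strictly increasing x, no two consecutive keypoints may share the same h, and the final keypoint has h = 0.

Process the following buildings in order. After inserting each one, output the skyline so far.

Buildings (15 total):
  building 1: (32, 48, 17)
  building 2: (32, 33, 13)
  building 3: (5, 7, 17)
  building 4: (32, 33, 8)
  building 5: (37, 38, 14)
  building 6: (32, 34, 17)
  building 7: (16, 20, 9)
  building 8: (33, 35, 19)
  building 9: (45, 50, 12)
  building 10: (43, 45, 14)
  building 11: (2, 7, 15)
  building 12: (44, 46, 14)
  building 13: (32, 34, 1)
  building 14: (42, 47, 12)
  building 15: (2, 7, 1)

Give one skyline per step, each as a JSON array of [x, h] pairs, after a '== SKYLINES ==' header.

== SKYLINES ==
[[32,17],[48,0]]
[[32,17],[48,0]]
[[5,17],[7,0],[32,17],[48,0]]
[[5,17],[7,0],[32,17],[48,0]]
[[5,17],[7,0],[32,17],[48,0]]
[[5,17],[7,0],[32,17],[48,0]]
[[5,17],[7,0],[16,9],[20,0],[32,17],[48,0]]
[[5,17],[7,0],[16,9],[20,0],[32,17],[33,19],[35,17],[48,0]]
[[5,17],[7,0],[16,9],[20,0],[32,17],[33,19],[35,17],[48,12],[50,0]]
[[5,17],[7,0],[16,9],[20,0],[32,17],[33,19],[35,17],[48,12],[50,0]]
[[2,15],[5,17],[7,0],[16,9],[20,0],[32,17],[33,19],[35,17],[48,12],[50,0]]
[[2,15],[5,17],[7,0],[16,9],[20,0],[32,17],[33,19],[35,17],[48,12],[50,0]]
[[2,15],[5,17],[7,0],[16,9],[20,0],[32,17],[33,19],[35,17],[48,12],[50,0]]
[[2,15],[5,17],[7,0],[16,9],[20,0],[32,17],[33,19],[35,17],[48,12],[50,0]]
[[2,15],[5,17],[7,0],[16,9],[20,0],[32,17],[33,19],[35,17],[48,12],[50,0]]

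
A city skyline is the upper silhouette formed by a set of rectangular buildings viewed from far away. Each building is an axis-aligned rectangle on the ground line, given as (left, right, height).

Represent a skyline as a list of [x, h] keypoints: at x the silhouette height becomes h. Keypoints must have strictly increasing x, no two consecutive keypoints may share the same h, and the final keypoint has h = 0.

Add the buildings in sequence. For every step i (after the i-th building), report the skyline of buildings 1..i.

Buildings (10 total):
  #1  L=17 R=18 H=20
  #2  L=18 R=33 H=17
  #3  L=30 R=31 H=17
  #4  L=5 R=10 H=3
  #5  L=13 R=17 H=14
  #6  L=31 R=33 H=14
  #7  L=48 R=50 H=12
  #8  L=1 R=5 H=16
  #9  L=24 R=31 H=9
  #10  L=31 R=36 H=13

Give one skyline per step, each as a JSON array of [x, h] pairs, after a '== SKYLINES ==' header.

== SKYLINES ==
[[17,20],[18,0]]
[[17,20],[18,17],[33,0]]
[[17,20],[18,17],[33,0]]
[[5,3],[10,0],[17,20],[18,17],[33,0]]
[[5,3],[10,0],[13,14],[17,20],[18,17],[33,0]]
[[5,3],[10,0],[13,14],[17,20],[18,17],[33,0]]
[[5,3],[10,0],[13,14],[17,20],[18,17],[33,0],[48,12],[50,0]]
[[1,16],[5,3],[10,0],[13,14],[17,20],[18,17],[33,0],[48,12],[50,0]]
[[1,16],[5,3],[10,0],[13,14],[17,20],[18,17],[33,0],[48,12],[50,0]]
[[1,16],[5,3],[10,0],[13,14],[17,20],[18,17],[33,13],[36,0],[48,12],[50,0]]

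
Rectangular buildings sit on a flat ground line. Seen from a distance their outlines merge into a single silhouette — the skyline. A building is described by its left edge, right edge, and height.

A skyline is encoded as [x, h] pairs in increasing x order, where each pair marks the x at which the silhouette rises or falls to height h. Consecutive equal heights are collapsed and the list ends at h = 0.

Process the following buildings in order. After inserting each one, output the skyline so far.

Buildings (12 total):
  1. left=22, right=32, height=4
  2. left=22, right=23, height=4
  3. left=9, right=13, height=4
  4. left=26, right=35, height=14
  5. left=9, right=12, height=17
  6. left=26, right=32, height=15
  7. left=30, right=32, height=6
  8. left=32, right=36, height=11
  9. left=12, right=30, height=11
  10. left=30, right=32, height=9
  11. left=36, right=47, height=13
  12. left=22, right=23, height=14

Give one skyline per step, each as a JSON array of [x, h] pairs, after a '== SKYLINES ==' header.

== SKYLINES ==
[[22,4],[32,0]]
[[22,4],[32,0]]
[[9,4],[13,0],[22,4],[32,0]]
[[9,4],[13,0],[22,4],[26,14],[35,0]]
[[9,17],[12,4],[13,0],[22,4],[26,14],[35,0]]
[[9,17],[12,4],[13,0],[22,4],[26,15],[32,14],[35,0]]
[[9,17],[12,4],[13,0],[22,4],[26,15],[32,14],[35,0]]
[[9,17],[12,4],[13,0],[22,4],[26,15],[32,14],[35,11],[36,0]]
[[9,17],[12,11],[26,15],[32,14],[35,11],[36,0]]
[[9,17],[12,11],[26,15],[32,14],[35,11],[36,0]]
[[9,17],[12,11],[26,15],[32,14],[35,11],[36,13],[47,0]]
[[9,17],[12,11],[22,14],[23,11],[26,15],[32,14],[35,11],[36,13],[47,0]]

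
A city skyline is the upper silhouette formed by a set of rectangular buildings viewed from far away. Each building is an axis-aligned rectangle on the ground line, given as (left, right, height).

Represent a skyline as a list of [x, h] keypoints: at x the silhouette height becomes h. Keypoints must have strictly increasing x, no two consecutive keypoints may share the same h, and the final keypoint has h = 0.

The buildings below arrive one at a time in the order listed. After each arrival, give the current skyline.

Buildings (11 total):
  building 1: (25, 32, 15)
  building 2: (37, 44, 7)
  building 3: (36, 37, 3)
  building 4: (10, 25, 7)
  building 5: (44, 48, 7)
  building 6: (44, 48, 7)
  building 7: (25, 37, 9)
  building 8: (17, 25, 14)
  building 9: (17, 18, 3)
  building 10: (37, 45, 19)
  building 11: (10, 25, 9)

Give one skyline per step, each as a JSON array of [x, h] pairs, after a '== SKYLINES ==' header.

== SKYLINES ==
[[25,15],[32,0]]
[[25,15],[32,0],[37,7],[44,0]]
[[25,15],[32,0],[36,3],[37,7],[44,0]]
[[10,7],[25,15],[32,0],[36,3],[37,7],[44,0]]
[[10,7],[25,15],[32,0],[36,3],[37,7],[48,0]]
[[10,7],[25,15],[32,0],[36,3],[37,7],[48,0]]
[[10,7],[25,15],[32,9],[37,7],[48,0]]
[[10,7],[17,14],[25,15],[32,9],[37,7],[48,0]]
[[10,7],[17,14],[25,15],[32,9],[37,7],[48,0]]
[[10,7],[17,14],[25,15],[32,9],[37,19],[45,7],[48,0]]
[[10,9],[17,14],[25,15],[32,9],[37,19],[45,7],[48,0]]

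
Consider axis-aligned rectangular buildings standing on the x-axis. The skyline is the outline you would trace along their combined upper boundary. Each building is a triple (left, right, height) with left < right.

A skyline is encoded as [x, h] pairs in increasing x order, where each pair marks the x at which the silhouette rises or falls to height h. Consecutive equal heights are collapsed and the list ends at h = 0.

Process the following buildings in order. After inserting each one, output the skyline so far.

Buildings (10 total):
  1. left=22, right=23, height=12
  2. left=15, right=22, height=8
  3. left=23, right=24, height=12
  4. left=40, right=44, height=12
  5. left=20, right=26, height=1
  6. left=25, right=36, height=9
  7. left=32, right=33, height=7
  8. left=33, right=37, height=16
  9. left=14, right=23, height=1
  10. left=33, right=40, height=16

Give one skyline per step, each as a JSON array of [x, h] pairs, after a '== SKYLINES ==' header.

== SKYLINES ==
[[22,12],[23,0]]
[[15,8],[22,12],[23,0]]
[[15,8],[22,12],[24,0]]
[[15,8],[22,12],[24,0],[40,12],[44,0]]
[[15,8],[22,12],[24,1],[26,0],[40,12],[44,0]]
[[15,8],[22,12],[24,1],[25,9],[36,0],[40,12],[44,0]]
[[15,8],[22,12],[24,1],[25,9],[36,0],[40,12],[44,0]]
[[15,8],[22,12],[24,1],[25,9],[33,16],[37,0],[40,12],[44,0]]
[[14,1],[15,8],[22,12],[24,1],[25,9],[33,16],[37,0],[40,12],[44,0]]
[[14,1],[15,8],[22,12],[24,1],[25,9],[33,16],[40,12],[44,0]]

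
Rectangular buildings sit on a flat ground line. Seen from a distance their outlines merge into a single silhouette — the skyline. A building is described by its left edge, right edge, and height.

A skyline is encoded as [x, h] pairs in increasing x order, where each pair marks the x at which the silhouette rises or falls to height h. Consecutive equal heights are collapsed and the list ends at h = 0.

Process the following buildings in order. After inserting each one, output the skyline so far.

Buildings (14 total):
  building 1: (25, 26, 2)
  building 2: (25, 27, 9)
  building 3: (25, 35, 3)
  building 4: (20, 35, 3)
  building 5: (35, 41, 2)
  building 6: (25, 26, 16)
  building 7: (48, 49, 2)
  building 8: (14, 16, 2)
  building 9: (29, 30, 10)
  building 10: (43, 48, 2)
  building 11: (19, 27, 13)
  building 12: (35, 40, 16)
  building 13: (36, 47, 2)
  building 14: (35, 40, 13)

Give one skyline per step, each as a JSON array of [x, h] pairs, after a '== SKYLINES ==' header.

== SKYLINES ==
[[25,2],[26,0]]
[[25,9],[27,0]]
[[25,9],[27,3],[35,0]]
[[20,3],[25,9],[27,3],[35,0]]
[[20,3],[25,9],[27,3],[35,2],[41,0]]
[[20,3],[25,16],[26,9],[27,3],[35,2],[41,0]]
[[20,3],[25,16],[26,9],[27,3],[35,2],[41,0],[48,2],[49,0]]
[[14,2],[16,0],[20,3],[25,16],[26,9],[27,3],[35,2],[41,0],[48,2],[49,0]]
[[14,2],[16,0],[20,3],[25,16],[26,9],[27,3],[29,10],[30,3],[35,2],[41,0],[48,2],[49,0]]
[[14,2],[16,0],[20,3],[25,16],[26,9],[27,3],[29,10],[30,3],[35,2],[41,0],[43,2],[49,0]]
[[14,2],[16,0],[19,13],[25,16],[26,13],[27,3],[29,10],[30,3],[35,2],[41,0],[43,2],[49,0]]
[[14,2],[16,0],[19,13],[25,16],[26,13],[27,3],[29,10],[30,3],[35,16],[40,2],[41,0],[43,2],[49,0]]
[[14,2],[16,0],[19,13],[25,16],[26,13],[27,3],[29,10],[30,3],[35,16],[40,2],[49,0]]
[[14,2],[16,0],[19,13],[25,16],[26,13],[27,3],[29,10],[30,3],[35,16],[40,2],[49,0]]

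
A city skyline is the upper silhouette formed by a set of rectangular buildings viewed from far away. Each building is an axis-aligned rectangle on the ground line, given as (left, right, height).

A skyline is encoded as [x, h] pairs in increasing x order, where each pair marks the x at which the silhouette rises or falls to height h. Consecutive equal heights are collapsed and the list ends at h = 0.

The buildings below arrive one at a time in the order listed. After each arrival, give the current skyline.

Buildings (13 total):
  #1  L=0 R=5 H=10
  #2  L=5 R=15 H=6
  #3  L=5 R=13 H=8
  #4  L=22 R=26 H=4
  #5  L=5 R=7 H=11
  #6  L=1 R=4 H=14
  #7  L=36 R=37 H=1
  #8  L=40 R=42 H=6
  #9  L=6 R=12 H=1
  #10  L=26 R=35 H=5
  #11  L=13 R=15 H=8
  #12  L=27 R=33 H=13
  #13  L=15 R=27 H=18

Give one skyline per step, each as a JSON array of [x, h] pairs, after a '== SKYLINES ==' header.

== SKYLINES ==
[[0,10],[5,0]]
[[0,10],[5,6],[15,0]]
[[0,10],[5,8],[13,6],[15,0]]
[[0,10],[5,8],[13,6],[15,0],[22,4],[26,0]]
[[0,10],[5,11],[7,8],[13,6],[15,0],[22,4],[26,0]]
[[0,10],[1,14],[4,10],[5,11],[7,8],[13,6],[15,0],[22,4],[26,0]]
[[0,10],[1,14],[4,10],[5,11],[7,8],[13,6],[15,0],[22,4],[26,0],[36,1],[37,0]]
[[0,10],[1,14],[4,10],[5,11],[7,8],[13,6],[15,0],[22,4],[26,0],[36,1],[37,0],[40,6],[42,0]]
[[0,10],[1,14],[4,10],[5,11],[7,8],[13,6],[15,0],[22,4],[26,0],[36,1],[37,0],[40,6],[42,0]]
[[0,10],[1,14],[4,10],[5,11],[7,8],[13,6],[15,0],[22,4],[26,5],[35,0],[36,1],[37,0],[40,6],[42,0]]
[[0,10],[1,14],[4,10],[5,11],[7,8],[15,0],[22,4],[26,5],[35,0],[36,1],[37,0],[40,6],[42,0]]
[[0,10],[1,14],[4,10],[5,11],[7,8],[15,0],[22,4],[26,5],[27,13],[33,5],[35,0],[36,1],[37,0],[40,6],[42,0]]
[[0,10],[1,14],[4,10],[5,11],[7,8],[15,18],[27,13],[33,5],[35,0],[36,1],[37,0],[40,6],[42,0]]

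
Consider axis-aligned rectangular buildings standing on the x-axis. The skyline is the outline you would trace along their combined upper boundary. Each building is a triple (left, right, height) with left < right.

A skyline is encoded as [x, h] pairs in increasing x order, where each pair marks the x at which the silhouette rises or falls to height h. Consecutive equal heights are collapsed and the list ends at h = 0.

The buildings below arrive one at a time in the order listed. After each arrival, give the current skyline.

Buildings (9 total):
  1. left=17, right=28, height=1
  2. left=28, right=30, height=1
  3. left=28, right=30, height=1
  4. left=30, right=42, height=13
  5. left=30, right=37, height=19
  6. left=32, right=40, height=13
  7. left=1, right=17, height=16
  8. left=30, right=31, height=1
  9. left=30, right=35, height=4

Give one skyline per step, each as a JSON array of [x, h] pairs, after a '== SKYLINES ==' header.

== SKYLINES ==
[[17,1],[28,0]]
[[17,1],[30,0]]
[[17,1],[30,0]]
[[17,1],[30,13],[42,0]]
[[17,1],[30,19],[37,13],[42,0]]
[[17,1],[30,19],[37,13],[42,0]]
[[1,16],[17,1],[30,19],[37,13],[42,0]]
[[1,16],[17,1],[30,19],[37,13],[42,0]]
[[1,16],[17,1],[30,19],[37,13],[42,0]]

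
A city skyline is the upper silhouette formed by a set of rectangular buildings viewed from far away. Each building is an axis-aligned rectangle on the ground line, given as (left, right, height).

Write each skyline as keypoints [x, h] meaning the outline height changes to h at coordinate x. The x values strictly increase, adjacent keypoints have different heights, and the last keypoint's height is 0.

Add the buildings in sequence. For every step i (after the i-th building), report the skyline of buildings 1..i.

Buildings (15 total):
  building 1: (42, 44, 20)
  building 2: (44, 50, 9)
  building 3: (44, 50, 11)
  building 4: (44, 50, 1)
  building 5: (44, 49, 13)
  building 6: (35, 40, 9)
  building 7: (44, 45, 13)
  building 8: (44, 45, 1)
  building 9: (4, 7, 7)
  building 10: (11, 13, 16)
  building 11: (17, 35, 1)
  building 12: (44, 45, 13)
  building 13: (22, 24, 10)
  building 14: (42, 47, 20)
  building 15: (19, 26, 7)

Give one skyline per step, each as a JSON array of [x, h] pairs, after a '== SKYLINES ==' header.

== SKYLINES ==
[[42,20],[44,0]]
[[42,20],[44,9],[50,0]]
[[42,20],[44,11],[50,0]]
[[42,20],[44,11],[50,0]]
[[42,20],[44,13],[49,11],[50,0]]
[[35,9],[40,0],[42,20],[44,13],[49,11],[50,0]]
[[35,9],[40,0],[42,20],[44,13],[49,11],[50,0]]
[[35,9],[40,0],[42,20],[44,13],[49,11],[50,0]]
[[4,7],[7,0],[35,9],[40,0],[42,20],[44,13],[49,11],[50,0]]
[[4,7],[7,0],[11,16],[13,0],[35,9],[40,0],[42,20],[44,13],[49,11],[50,0]]
[[4,7],[7,0],[11,16],[13,0],[17,1],[35,9],[40,0],[42,20],[44,13],[49,11],[50,0]]
[[4,7],[7,0],[11,16],[13,0],[17,1],[35,9],[40,0],[42,20],[44,13],[49,11],[50,0]]
[[4,7],[7,0],[11,16],[13,0],[17,1],[22,10],[24,1],[35,9],[40,0],[42,20],[44,13],[49,11],[50,0]]
[[4,7],[7,0],[11,16],[13,0],[17,1],[22,10],[24,1],[35,9],[40,0],[42,20],[47,13],[49,11],[50,0]]
[[4,7],[7,0],[11,16],[13,0],[17,1],[19,7],[22,10],[24,7],[26,1],[35,9],[40,0],[42,20],[47,13],[49,11],[50,0]]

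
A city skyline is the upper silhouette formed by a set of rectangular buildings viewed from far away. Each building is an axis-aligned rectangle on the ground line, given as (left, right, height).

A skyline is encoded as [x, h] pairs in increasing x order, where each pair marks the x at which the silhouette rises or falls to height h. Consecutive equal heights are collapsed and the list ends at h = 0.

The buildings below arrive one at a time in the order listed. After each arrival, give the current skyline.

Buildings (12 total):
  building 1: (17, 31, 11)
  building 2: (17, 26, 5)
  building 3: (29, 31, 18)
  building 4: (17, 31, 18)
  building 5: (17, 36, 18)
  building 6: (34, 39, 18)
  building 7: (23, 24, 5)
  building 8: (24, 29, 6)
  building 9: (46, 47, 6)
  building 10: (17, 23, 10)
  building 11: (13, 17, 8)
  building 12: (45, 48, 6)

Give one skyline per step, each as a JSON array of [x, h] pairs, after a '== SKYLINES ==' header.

== SKYLINES ==
[[17,11],[31,0]]
[[17,11],[31,0]]
[[17,11],[29,18],[31,0]]
[[17,18],[31,0]]
[[17,18],[36,0]]
[[17,18],[39,0]]
[[17,18],[39,0]]
[[17,18],[39,0]]
[[17,18],[39,0],[46,6],[47,0]]
[[17,18],[39,0],[46,6],[47,0]]
[[13,8],[17,18],[39,0],[46,6],[47,0]]
[[13,8],[17,18],[39,0],[45,6],[48,0]]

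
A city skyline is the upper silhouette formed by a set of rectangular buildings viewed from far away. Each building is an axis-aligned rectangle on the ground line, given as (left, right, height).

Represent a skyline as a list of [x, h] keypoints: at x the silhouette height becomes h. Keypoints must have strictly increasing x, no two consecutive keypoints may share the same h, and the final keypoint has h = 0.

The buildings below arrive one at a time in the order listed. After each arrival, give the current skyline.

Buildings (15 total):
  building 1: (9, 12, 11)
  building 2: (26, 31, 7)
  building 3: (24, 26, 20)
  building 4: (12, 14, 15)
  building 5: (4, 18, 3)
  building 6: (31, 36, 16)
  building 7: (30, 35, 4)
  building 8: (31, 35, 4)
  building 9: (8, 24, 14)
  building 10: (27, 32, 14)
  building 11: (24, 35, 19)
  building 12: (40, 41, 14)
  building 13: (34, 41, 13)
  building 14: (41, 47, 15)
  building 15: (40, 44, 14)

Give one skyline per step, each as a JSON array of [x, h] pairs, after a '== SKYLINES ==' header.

== SKYLINES ==
[[9,11],[12,0]]
[[9,11],[12,0],[26,7],[31,0]]
[[9,11],[12,0],[24,20],[26,7],[31,0]]
[[9,11],[12,15],[14,0],[24,20],[26,7],[31,0]]
[[4,3],[9,11],[12,15],[14,3],[18,0],[24,20],[26,7],[31,0]]
[[4,3],[9,11],[12,15],[14,3],[18,0],[24,20],[26,7],[31,16],[36,0]]
[[4,3],[9,11],[12,15],[14,3],[18,0],[24,20],[26,7],[31,16],[36,0]]
[[4,3],[9,11],[12,15],[14,3],[18,0],[24,20],[26,7],[31,16],[36,0]]
[[4,3],[8,14],[12,15],[14,14],[24,20],[26,7],[31,16],[36,0]]
[[4,3],[8,14],[12,15],[14,14],[24,20],[26,7],[27,14],[31,16],[36,0]]
[[4,3],[8,14],[12,15],[14,14],[24,20],[26,19],[35,16],[36,0]]
[[4,3],[8,14],[12,15],[14,14],[24,20],[26,19],[35,16],[36,0],[40,14],[41,0]]
[[4,3],[8,14],[12,15],[14,14],[24,20],[26,19],[35,16],[36,13],[40,14],[41,0]]
[[4,3],[8,14],[12,15],[14,14],[24,20],[26,19],[35,16],[36,13],[40,14],[41,15],[47,0]]
[[4,3],[8,14],[12,15],[14,14],[24,20],[26,19],[35,16],[36,13],[40,14],[41,15],[47,0]]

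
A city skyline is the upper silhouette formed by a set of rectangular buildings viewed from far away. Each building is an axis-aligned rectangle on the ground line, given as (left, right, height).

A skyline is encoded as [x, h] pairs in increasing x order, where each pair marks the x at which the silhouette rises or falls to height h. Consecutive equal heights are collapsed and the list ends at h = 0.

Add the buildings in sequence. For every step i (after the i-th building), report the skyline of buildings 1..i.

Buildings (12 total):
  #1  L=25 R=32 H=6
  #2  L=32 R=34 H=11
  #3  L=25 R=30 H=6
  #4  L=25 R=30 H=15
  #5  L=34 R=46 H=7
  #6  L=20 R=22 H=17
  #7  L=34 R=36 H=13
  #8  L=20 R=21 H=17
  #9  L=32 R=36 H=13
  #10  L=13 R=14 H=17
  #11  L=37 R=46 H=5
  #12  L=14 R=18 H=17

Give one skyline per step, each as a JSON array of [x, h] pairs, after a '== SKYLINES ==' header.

== SKYLINES ==
[[25,6],[32,0]]
[[25,6],[32,11],[34,0]]
[[25,6],[32,11],[34,0]]
[[25,15],[30,6],[32,11],[34,0]]
[[25,15],[30,6],[32,11],[34,7],[46,0]]
[[20,17],[22,0],[25,15],[30,6],[32,11],[34,7],[46,0]]
[[20,17],[22,0],[25,15],[30,6],[32,11],[34,13],[36,7],[46,0]]
[[20,17],[22,0],[25,15],[30,6],[32,11],[34,13],[36,7],[46,0]]
[[20,17],[22,0],[25,15],[30,6],[32,13],[36,7],[46,0]]
[[13,17],[14,0],[20,17],[22,0],[25,15],[30,6],[32,13],[36,7],[46,0]]
[[13,17],[14,0],[20,17],[22,0],[25,15],[30,6],[32,13],[36,7],[46,0]]
[[13,17],[18,0],[20,17],[22,0],[25,15],[30,6],[32,13],[36,7],[46,0]]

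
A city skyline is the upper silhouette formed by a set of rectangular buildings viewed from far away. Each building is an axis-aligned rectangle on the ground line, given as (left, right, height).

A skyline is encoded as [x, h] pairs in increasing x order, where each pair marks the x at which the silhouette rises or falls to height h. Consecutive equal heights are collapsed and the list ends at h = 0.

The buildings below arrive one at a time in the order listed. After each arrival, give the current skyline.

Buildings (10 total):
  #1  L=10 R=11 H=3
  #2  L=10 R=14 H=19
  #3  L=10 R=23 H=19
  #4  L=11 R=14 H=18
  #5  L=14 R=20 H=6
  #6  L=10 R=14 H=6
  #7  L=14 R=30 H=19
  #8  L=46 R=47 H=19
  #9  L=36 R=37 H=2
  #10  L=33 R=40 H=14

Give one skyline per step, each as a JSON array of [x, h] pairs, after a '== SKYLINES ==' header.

== SKYLINES ==
[[10,3],[11,0]]
[[10,19],[14,0]]
[[10,19],[23,0]]
[[10,19],[23,0]]
[[10,19],[23,0]]
[[10,19],[23,0]]
[[10,19],[30,0]]
[[10,19],[30,0],[46,19],[47,0]]
[[10,19],[30,0],[36,2],[37,0],[46,19],[47,0]]
[[10,19],[30,0],[33,14],[40,0],[46,19],[47,0]]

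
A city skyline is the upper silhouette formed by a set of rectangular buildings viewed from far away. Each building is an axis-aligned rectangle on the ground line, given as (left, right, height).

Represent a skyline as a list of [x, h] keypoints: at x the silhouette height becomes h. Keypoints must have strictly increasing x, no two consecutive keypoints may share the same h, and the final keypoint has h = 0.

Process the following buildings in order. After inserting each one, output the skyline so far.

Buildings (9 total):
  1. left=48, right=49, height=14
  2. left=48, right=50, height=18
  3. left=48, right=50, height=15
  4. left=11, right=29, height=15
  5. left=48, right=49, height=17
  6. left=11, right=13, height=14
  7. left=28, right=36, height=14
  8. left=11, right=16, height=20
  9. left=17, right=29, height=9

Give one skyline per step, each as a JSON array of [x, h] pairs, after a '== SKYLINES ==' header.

== SKYLINES ==
[[48,14],[49,0]]
[[48,18],[50,0]]
[[48,18],[50,0]]
[[11,15],[29,0],[48,18],[50,0]]
[[11,15],[29,0],[48,18],[50,0]]
[[11,15],[29,0],[48,18],[50,0]]
[[11,15],[29,14],[36,0],[48,18],[50,0]]
[[11,20],[16,15],[29,14],[36,0],[48,18],[50,0]]
[[11,20],[16,15],[29,14],[36,0],[48,18],[50,0]]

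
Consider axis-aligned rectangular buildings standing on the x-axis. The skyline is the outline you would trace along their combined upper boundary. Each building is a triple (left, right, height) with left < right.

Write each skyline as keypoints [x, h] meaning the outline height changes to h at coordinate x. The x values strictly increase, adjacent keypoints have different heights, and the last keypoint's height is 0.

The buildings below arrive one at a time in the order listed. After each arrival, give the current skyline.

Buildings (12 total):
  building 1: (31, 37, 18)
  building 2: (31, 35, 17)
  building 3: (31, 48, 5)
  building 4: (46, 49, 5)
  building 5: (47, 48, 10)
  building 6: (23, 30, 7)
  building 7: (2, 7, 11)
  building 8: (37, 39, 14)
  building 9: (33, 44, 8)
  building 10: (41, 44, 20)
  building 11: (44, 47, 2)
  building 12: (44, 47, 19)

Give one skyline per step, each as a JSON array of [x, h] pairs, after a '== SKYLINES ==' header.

== SKYLINES ==
[[31,18],[37,0]]
[[31,18],[37,0]]
[[31,18],[37,5],[48,0]]
[[31,18],[37,5],[49,0]]
[[31,18],[37,5],[47,10],[48,5],[49,0]]
[[23,7],[30,0],[31,18],[37,5],[47,10],[48,5],[49,0]]
[[2,11],[7,0],[23,7],[30,0],[31,18],[37,5],[47,10],[48,5],[49,0]]
[[2,11],[7,0],[23,7],[30,0],[31,18],[37,14],[39,5],[47,10],[48,5],[49,0]]
[[2,11],[7,0],[23,7],[30,0],[31,18],[37,14],[39,8],[44,5],[47,10],[48,5],[49,0]]
[[2,11],[7,0],[23,7],[30,0],[31,18],[37,14],[39,8],[41,20],[44,5],[47,10],[48,5],[49,0]]
[[2,11],[7,0],[23,7],[30,0],[31,18],[37,14],[39,8],[41,20],[44,5],[47,10],[48,5],[49,0]]
[[2,11],[7,0],[23,7],[30,0],[31,18],[37,14],[39,8],[41,20],[44,19],[47,10],[48,5],[49,0]]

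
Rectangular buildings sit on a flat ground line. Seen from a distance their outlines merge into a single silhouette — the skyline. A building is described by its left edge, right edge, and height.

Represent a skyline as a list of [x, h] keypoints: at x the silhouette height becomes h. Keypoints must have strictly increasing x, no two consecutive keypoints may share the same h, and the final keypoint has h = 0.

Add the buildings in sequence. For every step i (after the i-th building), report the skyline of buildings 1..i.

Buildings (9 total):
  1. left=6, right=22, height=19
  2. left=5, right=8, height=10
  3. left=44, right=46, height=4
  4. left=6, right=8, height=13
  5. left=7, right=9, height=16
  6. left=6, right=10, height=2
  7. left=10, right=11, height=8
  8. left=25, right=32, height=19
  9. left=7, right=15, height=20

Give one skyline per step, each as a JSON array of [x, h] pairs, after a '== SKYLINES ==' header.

== SKYLINES ==
[[6,19],[22,0]]
[[5,10],[6,19],[22,0]]
[[5,10],[6,19],[22,0],[44,4],[46,0]]
[[5,10],[6,19],[22,0],[44,4],[46,0]]
[[5,10],[6,19],[22,0],[44,4],[46,0]]
[[5,10],[6,19],[22,0],[44,4],[46,0]]
[[5,10],[6,19],[22,0],[44,4],[46,0]]
[[5,10],[6,19],[22,0],[25,19],[32,0],[44,4],[46,0]]
[[5,10],[6,19],[7,20],[15,19],[22,0],[25,19],[32,0],[44,4],[46,0]]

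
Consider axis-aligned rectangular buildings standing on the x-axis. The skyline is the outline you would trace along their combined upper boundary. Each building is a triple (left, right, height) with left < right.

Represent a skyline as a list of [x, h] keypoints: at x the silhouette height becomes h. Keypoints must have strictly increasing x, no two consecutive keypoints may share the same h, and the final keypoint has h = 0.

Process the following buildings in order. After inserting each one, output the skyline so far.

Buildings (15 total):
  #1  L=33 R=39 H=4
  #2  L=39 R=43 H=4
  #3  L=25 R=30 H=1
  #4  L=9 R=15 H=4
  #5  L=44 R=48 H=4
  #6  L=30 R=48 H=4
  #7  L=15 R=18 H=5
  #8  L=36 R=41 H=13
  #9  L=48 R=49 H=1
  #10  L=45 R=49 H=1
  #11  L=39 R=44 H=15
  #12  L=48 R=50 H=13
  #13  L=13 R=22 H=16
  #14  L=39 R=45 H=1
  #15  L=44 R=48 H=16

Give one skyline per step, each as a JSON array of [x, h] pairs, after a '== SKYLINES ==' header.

== SKYLINES ==
[[33,4],[39,0]]
[[33,4],[43,0]]
[[25,1],[30,0],[33,4],[43,0]]
[[9,4],[15,0],[25,1],[30,0],[33,4],[43,0]]
[[9,4],[15,0],[25,1],[30,0],[33,4],[43,0],[44,4],[48,0]]
[[9,4],[15,0],[25,1],[30,4],[48,0]]
[[9,4],[15,5],[18,0],[25,1],[30,4],[48,0]]
[[9,4],[15,5],[18,0],[25,1],[30,4],[36,13],[41,4],[48,0]]
[[9,4],[15,5],[18,0],[25,1],[30,4],[36,13],[41,4],[48,1],[49,0]]
[[9,4],[15,5],[18,0],[25,1],[30,4],[36,13],[41,4],[48,1],[49,0]]
[[9,4],[15,5],[18,0],[25,1],[30,4],[36,13],[39,15],[44,4],[48,1],[49,0]]
[[9,4],[15,5],[18,0],[25,1],[30,4],[36,13],[39,15],[44,4],[48,13],[50,0]]
[[9,4],[13,16],[22,0],[25,1],[30,4],[36,13],[39,15],[44,4],[48,13],[50,0]]
[[9,4],[13,16],[22,0],[25,1],[30,4],[36,13],[39,15],[44,4],[48,13],[50,0]]
[[9,4],[13,16],[22,0],[25,1],[30,4],[36,13],[39,15],[44,16],[48,13],[50,0]]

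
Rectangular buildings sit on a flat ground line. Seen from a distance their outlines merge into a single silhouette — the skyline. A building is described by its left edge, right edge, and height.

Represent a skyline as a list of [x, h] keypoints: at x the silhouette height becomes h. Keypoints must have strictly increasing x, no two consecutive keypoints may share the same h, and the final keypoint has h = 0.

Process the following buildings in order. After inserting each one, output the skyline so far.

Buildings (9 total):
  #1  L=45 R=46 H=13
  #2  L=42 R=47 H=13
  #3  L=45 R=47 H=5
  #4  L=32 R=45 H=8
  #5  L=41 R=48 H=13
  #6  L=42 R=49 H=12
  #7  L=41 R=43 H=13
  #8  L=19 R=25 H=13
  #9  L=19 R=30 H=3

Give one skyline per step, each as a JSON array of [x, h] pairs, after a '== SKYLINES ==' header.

== SKYLINES ==
[[45,13],[46,0]]
[[42,13],[47,0]]
[[42,13],[47,0]]
[[32,8],[42,13],[47,0]]
[[32,8],[41,13],[48,0]]
[[32,8],[41,13],[48,12],[49,0]]
[[32,8],[41,13],[48,12],[49,0]]
[[19,13],[25,0],[32,8],[41,13],[48,12],[49,0]]
[[19,13],[25,3],[30,0],[32,8],[41,13],[48,12],[49,0]]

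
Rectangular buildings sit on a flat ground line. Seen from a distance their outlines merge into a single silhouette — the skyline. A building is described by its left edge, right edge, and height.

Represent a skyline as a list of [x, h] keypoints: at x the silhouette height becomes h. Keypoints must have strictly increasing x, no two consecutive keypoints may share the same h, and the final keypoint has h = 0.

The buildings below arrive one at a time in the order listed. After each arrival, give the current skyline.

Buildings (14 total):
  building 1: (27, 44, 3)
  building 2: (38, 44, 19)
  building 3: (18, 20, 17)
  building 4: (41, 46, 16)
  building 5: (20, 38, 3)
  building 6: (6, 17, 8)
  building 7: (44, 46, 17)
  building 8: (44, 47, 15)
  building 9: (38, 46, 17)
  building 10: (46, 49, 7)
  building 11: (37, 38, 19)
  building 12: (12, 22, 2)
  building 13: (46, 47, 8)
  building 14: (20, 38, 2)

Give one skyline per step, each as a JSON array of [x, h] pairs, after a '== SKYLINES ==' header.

== SKYLINES ==
[[27,3],[44,0]]
[[27,3],[38,19],[44,0]]
[[18,17],[20,0],[27,3],[38,19],[44,0]]
[[18,17],[20,0],[27,3],[38,19],[44,16],[46,0]]
[[18,17],[20,3],[38,19],[44,16],[46,0]]
[[6,8],[17,0],[18,17],[20,3],[38,19],[44,16],[46,0]]
[[6,8],[17,0],[18,17],[20,3],[38,19],[44,17],[46,0]]
[[6,8],[17,0],[18,17],[20,3],[38,19],[44,17],[46,15],[47,0]]
[[6,8],[17,0],[18,17],[20,3],[38,19],[44,17],[46,15],[47,0]]
[[6,8],[17,0],[18,17],[20,3],[38,19],[44,17],[46,15],[47,7],[49,0]]
[[6,8],[17,0],[18,17],[20,3],[37,19],[44,17],[46,15],[47,7],[49,0]]
[[6,8],[17,2],[18,17],[20,3],[37,19],[44,17],[46,15],[47,7],[49,0]]
[[6,8],[17,2],[18,17],[20,3],[37,19],[44,17],[46,15],[47,7],[49,0]]
[[6,8],[17,2],[18,17],[20,3],[37,19],[44,17],[46,15],[47,7],[49,0]]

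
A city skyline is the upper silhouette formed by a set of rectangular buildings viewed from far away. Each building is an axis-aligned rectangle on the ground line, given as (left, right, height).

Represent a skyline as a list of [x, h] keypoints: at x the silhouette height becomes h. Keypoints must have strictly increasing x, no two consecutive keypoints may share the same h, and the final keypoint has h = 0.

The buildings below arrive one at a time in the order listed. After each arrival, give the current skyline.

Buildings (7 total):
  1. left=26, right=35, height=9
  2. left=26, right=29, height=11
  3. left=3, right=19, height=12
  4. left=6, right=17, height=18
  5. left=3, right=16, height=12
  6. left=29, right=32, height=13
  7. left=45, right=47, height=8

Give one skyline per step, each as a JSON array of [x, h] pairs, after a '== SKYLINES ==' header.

== SKYLINES ==
[[26,9],[35,0]]
[[26,11],[29,9],[35,0]]
[[3,12],[19,0],[26,11],[29,9],[35,0]]
[[3,12],[6,18],[17,12],[19,0],[26,11],[29,9],[35,0]]
[[3,12],[6,18],[17,12],[19,0],[26,11],[29,9],[35,0]]
[[3,12],[6,18],[17,12],[19,0],[26,11],[29,13],[32,9],[35,0]]
[[3,12],[6,18],[17,12],[19,0],[26,11],[29,13],[32,9],[35,0],[45,8],[47,0]]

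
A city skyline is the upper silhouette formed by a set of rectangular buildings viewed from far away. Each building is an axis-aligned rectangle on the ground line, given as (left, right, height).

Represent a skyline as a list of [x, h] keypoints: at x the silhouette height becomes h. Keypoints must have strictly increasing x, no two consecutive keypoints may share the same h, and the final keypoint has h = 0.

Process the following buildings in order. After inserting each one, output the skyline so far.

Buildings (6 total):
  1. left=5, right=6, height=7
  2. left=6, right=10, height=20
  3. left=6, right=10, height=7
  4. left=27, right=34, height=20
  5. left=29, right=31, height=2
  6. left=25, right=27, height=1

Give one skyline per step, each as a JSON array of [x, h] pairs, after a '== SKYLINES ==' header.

== SKYLINES ==
[[5,7],[6,0]]
[[5,7],[6,20],[10,0]]
[[5,7],[6,20],[10,0]]
[[5,7],[6,20],[10,0],[27,20],[34,0]]
[[5,7],[6,20],[10,0],[27,20],[34,0]]
[[5,7],[6,20],[10,0],[25,1],[27,20],[34,0]]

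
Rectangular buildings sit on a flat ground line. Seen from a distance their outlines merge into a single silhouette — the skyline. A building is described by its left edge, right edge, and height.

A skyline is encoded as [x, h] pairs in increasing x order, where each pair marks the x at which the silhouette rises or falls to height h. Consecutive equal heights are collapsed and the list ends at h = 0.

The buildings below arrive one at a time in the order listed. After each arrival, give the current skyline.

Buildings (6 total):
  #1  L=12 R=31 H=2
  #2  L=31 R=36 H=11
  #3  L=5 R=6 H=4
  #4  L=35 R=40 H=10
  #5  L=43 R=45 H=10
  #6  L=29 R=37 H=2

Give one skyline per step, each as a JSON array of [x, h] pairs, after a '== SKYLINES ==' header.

== SKYLINES ==
[[12,2],[31,0]]
[[12,2],[31,11],[36,0]]
[[5,4],[6,0],[12,2],[31,11],[36,0]]
[[5,4],[6,0],[12,2],[31,11],[36,10],[40,0]]
[[5,4],[6,0],[12,2],[31,11],[36,10],[40,0],[43,10],[45,0]]
[[5,4],[6,0],[12,2],[31,11],[36,10],[40,0],[43,10],[45,0]]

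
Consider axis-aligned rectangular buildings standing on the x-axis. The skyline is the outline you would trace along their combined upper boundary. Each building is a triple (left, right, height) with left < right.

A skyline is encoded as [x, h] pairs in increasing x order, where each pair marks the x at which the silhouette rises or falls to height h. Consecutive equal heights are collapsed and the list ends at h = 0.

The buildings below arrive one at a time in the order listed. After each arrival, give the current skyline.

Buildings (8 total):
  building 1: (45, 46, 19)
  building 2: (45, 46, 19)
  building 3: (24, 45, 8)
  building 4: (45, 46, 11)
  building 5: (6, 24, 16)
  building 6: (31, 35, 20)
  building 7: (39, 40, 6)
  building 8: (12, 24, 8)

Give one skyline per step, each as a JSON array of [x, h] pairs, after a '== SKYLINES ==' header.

== SKYLINES ==
[[45,19],[46,0]]
[[45,19],[46,0]]
[[24,8],[45,19],[46,0]]
[[24,8],[45,19],[46,0]]
[[6,16],[24,8],[45,19],[46,0]]
[[6,16],[24,8],[31,20],[35,8],[45,19],[46,0]]
[[6,16],[24,8],[31,20],[35,8],[45,19],[46,0]]
[[6,16],[24,8],[31,20],[35,8],[45,19],[46,0]]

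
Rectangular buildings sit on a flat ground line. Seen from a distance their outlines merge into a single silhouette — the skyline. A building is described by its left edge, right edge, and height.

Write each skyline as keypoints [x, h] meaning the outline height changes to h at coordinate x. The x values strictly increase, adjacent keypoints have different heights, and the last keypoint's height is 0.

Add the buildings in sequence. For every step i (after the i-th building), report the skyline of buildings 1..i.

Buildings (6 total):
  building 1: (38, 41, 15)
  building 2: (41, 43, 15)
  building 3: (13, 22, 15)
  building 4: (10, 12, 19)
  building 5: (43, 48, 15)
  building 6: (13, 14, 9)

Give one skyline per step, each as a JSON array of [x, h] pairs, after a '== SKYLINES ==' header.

== SKYLINES ==
[[38,15],[41,0]]
[[38,15],[43,0]]
[[13,15],[22,0],[38,15],[43,0]]
[[10,19],[12,0],[13,15],[22,0],[38,15],[43,0]]
[[10,19],[12,0],[13,15],[22,0],[38,15],[48,0]]
[[10,19],[12,0],[13,15],[22,0],[38,15],[48,0]]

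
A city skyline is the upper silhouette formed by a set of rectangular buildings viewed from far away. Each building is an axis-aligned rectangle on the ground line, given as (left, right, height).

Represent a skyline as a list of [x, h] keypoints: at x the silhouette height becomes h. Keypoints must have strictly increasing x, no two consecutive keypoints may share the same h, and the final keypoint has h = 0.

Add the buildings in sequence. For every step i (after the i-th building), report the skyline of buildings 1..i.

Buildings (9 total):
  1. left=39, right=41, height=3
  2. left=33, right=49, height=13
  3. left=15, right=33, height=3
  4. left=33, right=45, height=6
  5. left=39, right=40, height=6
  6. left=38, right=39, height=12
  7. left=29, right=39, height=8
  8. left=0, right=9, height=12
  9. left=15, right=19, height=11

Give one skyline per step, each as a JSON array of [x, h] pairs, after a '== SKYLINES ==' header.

== SKYLINES ==
[[39,3],[41,0]]
[[33,13],[49,0]]
[[15,3],[33,13],[49,0]]
[[15,3],[33,13],[49,0]]
[[15,3],[33,13],[49,0]]
[[15,3],[33,13],[49,0]]
[[15,3],[29,8],[33,13],[49,0]]
[[0,12],[9,0],[15,3],[29,8],[33,13],[49,0]]
[[0,12],[9,0],[15,11],[19,3],[29,8],[33,13],[49,0]]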